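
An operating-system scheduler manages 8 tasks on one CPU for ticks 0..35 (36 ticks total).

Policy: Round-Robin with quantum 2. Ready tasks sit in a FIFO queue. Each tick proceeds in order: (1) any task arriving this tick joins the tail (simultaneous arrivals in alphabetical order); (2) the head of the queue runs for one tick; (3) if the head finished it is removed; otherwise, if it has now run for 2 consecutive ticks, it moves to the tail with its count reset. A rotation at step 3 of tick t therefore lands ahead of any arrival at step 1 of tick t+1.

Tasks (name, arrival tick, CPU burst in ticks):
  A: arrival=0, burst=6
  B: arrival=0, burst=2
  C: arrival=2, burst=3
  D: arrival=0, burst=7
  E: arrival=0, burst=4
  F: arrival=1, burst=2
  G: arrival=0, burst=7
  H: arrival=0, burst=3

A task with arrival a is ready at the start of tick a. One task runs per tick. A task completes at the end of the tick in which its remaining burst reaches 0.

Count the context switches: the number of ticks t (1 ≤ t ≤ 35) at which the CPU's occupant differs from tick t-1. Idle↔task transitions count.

t=0: queue=[A,B,D,E,G,H] q_used=0 → run A
t=1: queue=[A,B,D,E,G,H,F] q_used=1 → run A
t=2: queue=[B,D,E,G,H,F,A,C] q_used=0 → run B
t=3: queue=[B,D,E,G,H,F,A,C] q_used=1 → run B
t=4: queue=[D,E,G,H,F,A,C] q_used=0 → run D
t=5: queue=[D,E,G,H,F,A,C] q_used=1 → run D
t=6: queue=[E,G,H,F,A,C,D] q_used=0 → run E
t=7: queue=[E,G,H,F,A,C,D] q_used=1 → run E
t=8: queue=[G,H,F,A,C,D,E] q_used=0 → run G
t=9: queue=[G,H,F,A,C,D,E] q_used=1 → run G
t=10: queue=[H,F,A,C,D,E,G] q_used=0 → run H
t=11: queue=[H,F,A,C,D,E,G] q_used=1 → run H
t=12: queue=[F,A,C,D,E,G,H] q_used=0 → run F
t=13: queue=[F,A,C,D,E,G,H] q_used=1 → run F
t=14: queue=[A,C,D,E,G,H] q_used=0 → run A
t=15: queue=[A,C,D,E,G,H] q_used=1 → run A
t=16: queue=[C,D,E,G,H,A] q_used=0 → run C
t=17: queue=[C,D,E,G,H,A] q_used=1 → run C
t=18: queue=[D,E,G,H,A,C] q_used=0 → run D
t=19: queue=[D,E,G,H,A,C] q_used=1 → run D
t=20: queue=[E,G,H,A,C,D] q_used=0 → run E
t=21: queue=[E,G,H,A,C,D] q_used=1 → run E
t=22: queue=[G,H,A,C,D] q_used=0 → run G
t=23: queue=[G,H,A,C,D] q_used=1 → run G
t=24: queue=[H,A,C,D,G] q_used=0 → run H
t=25: queue=[A,C,D,G] q_used=0 → run A
t=26: queue=[A,C,D,G] q_used=1 → run A
t=27: queue=[C,D,G] q_used=0 → run C
t=28: queue=[D,G] q_used=0 → run D
t=29: queue=[D,G] q_used=1 → run D
t=30: queue=[G,D] q_used=0 → run G
t=31: queue=[G,D] q_used=1 → run G
t=32: queue=[D,G] q_used=0 → run D
t=33: queue=[G] q_used=0 → run G
t=34: (idle)
t=35: (idle)

context switches = 19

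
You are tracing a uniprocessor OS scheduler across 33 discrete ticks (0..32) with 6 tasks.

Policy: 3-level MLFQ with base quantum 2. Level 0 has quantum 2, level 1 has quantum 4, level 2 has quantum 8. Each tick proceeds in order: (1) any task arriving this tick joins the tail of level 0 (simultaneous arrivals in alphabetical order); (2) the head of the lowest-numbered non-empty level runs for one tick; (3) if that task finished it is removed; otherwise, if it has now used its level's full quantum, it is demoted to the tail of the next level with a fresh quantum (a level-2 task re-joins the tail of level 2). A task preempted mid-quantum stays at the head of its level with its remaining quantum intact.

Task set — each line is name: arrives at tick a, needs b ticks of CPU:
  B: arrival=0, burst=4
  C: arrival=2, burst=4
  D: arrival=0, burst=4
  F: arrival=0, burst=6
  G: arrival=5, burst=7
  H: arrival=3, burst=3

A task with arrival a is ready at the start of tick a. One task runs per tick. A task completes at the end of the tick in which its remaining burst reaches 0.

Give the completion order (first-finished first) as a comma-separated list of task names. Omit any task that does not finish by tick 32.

completion order = B, D, F, C, H, G

t=0: L0/L1/L2 = BDF/-/- → run B
t=1: L0/L1/L2 = BDF/-/- → run B
t=2: L0/L1/L2 = DFC/B/- → run D
t=3: L0/L1/L2 = DFCH/B/- → run D
t=4: L0/L1/L2 = FCH/BD/- → run F
t=5: L0/L1/L2 = FCHG/BD/- → run F
t=6: L0/L1/L2 = CHG/BDF/- → run C
t=7: L0/L1/L2 = CHG/BDF/- → run C
t=8: L0/L1/L2 = HG/BDFC/- → run H
t=9: L0/L1/L2 = HG/BDFC/- → run H
t=10: L0/L1/L2 = G/BDFCH/- → run G
t=11: L0/L1/L2 = G/BDFCH/- → run G
t=12: L0/L1/L2 = -/BDFCHG/- → run B
t=13: L0/L1/L2 = -/BDFCHG/- → run B
t=14: L0/L1/L2 = -/DFCHG/- → run D
t=15: L0/L1/L2 = -/DFCHG/- → run D
t=16: L0/L1/L2 = -/FCHG/- → run F
t=17: L0/L1/L2 = -/FCHG/- → run F
t=18: L0/L1/L2 = -/FCHG/- → run F
t=19: L0/L1/L2 = -/FCHG/- → run F
t=20: L0/L1/L2 = -/CHG/- → run C
t=21: L0/L1/L2 = -/CHG/- → run C
t=22: L0/L1/L2 = -/HG/- → run H
t=23: L0/L1/L2 = -/G/- → run G
t=24: L0/L1/L2 = -/G/- → run G
t=25: L0/L1/L2 = -/G/- → run G
t=26: L0/L1/L2 = -/G/- → run G
t=27: L0/L1/L2 = -/-/G → run G
t=28: (idle)
t=29: (idle)
t=30: (idle)
t=31: (idle)
t=32: (idle)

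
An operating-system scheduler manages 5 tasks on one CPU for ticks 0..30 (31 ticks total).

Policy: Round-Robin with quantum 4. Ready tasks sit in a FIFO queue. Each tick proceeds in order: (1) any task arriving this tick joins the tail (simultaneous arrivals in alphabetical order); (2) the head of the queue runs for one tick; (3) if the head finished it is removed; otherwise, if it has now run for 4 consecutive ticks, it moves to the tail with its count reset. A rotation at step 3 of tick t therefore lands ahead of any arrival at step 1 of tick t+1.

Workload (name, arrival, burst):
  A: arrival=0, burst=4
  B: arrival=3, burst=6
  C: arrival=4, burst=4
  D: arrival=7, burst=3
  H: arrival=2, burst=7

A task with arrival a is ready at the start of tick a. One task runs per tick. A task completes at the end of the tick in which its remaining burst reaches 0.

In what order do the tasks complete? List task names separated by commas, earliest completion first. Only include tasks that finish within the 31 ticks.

t=0: queue=[A] q_used=0 → run A
t=1: queue=[A] q_used=1 → run A
t=2: queue=[A,H] q_used=2 → run A
t=3: queue=[A,H,B] q_used=3 → run A
t=4: queue=[H,B,C] q_used=0 → run H
t=5: queue=[H,B,C] q_used=1 → run H
t=6: queue=[H,B,C] q_used=2 → run H
t=7: queue=[H,B,C,D] q_used=3 → run H
t=8: queue=[B,C,D,H] q_used=0 → run B
t=9: queue=[B,C,D,H] q_used=1 → run B
t=10: queue=[B,C,D,H] q_used=2 → run B
t=11: queue=[B,C,D,H] q_used=3 → run B
t=12: queue=[C,D,H,B] q_used=0 → run C
t=13: queue=[C,D,H,B] q_used=1 → run C
t=14: queue=[C,D,H,B] q_used=2 → run C
t=15: queue=[C,D,H,B] q_used=3 → run C
t=16: queue=[D,H,B] q_used=0 → run D
t=17: queue=[D,H,B] q_used=1 → run D
t=18: queue=[D,H,B] q_used=2 → run D
t=19: queue=[H,B] q_used=0 → run H
t=20: queue=[H,B] q_used=1 → run H
t=21: queue=[H,B] q_used=2 → run H
t=22: queue=[B] q_used=0 → run B
t=23: queue=[B] q_used=1 → run B
t=24: (idle)
t=25: (idle)
t=26: (idle)
t=27: (idle)
t=28: (idle)
t=29: (idle)
t=30: (idle)

completion order = A, C, D, H, B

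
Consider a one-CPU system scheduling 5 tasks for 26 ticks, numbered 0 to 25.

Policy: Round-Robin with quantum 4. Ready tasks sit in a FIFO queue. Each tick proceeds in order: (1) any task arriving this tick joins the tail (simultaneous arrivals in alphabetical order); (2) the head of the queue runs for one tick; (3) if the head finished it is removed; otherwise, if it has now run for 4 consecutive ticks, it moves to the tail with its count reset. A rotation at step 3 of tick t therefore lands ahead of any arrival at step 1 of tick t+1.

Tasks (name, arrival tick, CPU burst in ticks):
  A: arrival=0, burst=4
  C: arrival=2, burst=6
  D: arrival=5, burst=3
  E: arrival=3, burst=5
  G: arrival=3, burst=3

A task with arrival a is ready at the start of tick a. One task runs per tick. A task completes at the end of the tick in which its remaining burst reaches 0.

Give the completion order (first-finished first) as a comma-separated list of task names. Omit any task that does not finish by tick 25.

completion order = A, G, D, C, E

t=0: queue=[A] q_used=0 → run A
t=1: queue=[A] q_used=1 → run A
t=2: queue=[A,C] q_used=2 → run A
t=3: queue=[A,C,E,G] q_used=3 → run A
t=4: queue=[C,E,G] q_used=0 → run C
t=5: queue=[C,E,G,D] q_used=1 → run C
t=6: queue=[C,E,G,D] q_used=2 → run C
t=7: queue=[C,E,G,D] q_used=3 → run C
t=8: queue=[E,G,D,C] q_used=0 → run E
t=9: queue=[E,G,D,C] q_used=1 → run E
t=10: queue=[E,G,D,C] q_used=2 → run E
t=11: queue=[E,G,D,C] q_used=3 → run E
t=12: queue=[G,D,C,E] q_used=0 → run G
t=13: queue=[G,D,C,E] q_used=1 → run G
t=14: queue=[G,D,C,E] q_used=2 → run G
t=15: queue=[D,C,E] q_used=0 → run D
t=16: queue=[D,C,E] q_used=1 → run D
t=17: queue=[D,C,E] q_used=2 → run D
t=18: queue=[C,E] q_used=0 → run C
t=19: queue=[C,E] q_used=1 → run C
t=20: queue=[E] q_used=0 → run E
t=21: (idle)
t=22: (idle)
t=23: (idle)
t=24: (idle)
t=25: (idle)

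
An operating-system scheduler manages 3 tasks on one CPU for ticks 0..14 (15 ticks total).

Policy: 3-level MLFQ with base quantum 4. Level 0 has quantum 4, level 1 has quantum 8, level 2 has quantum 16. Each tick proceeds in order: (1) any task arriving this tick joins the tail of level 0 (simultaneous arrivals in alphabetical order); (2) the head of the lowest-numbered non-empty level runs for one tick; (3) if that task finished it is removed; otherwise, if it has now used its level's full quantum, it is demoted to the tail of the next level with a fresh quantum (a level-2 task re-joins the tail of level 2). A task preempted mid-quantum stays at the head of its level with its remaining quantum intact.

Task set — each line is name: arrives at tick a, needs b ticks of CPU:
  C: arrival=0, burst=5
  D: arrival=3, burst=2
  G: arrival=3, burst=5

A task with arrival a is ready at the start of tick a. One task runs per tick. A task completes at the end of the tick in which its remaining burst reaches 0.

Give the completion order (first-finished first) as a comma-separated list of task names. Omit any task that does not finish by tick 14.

completion order = D, C, G

t=0: L0/L1/L2 = C/-/- → run C
t=1: L0/L1/L2 = C/-/- → run C
t=2: L0/L1/L2 = C/-/- → run C
t=3: L0/L1/L2 = CDG/-/- → run C
t=4: L0/L1/L2 = DG/C/- → run D
t=5: L0/L1/L2 = DG/C/- → run D
t=6: L0/L1/L2 = G/C/- → run G
t=7: L0/L1/L2 = G/C/- → run G
t=8: L0/L1/L2 = G/C/- → run G
t=9: L0/L1/L2 = G/C/- → run G
t=10: L0/L1/L2 = -/CG/- → run C
t=11: L0/L1/L2 = -/G/- → run G
t=12: (idle)
t=13: (idle)
t=14: (idle)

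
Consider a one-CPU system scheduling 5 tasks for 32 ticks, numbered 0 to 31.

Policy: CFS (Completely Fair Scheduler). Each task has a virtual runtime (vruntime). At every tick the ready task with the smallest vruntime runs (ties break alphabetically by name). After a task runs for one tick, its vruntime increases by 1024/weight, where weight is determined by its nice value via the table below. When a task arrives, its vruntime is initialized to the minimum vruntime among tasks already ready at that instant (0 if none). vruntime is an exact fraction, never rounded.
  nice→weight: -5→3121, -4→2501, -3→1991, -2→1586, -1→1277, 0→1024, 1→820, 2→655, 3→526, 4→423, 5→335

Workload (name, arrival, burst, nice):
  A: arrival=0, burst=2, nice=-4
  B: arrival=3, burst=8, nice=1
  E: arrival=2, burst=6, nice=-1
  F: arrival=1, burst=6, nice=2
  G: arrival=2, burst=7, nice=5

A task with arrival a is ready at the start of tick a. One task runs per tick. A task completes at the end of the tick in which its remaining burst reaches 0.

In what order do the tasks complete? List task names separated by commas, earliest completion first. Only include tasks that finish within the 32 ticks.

t=0: vr[A=0] → run A
t=1: vr[A=1024/2501 F=1024/2501] → run A
t=2: vr[E=1024/2501 F=1024/2501 G=1024/2501] → run E
t=3: vr[B=1024/2501 E=3868672/3193777 F=1024/2501 G=1024/2501] → run B
t=4: vr[B=20736/12505 E=3868672/3193777 F=1024/2501 G=1024/2501] → run F
t=5: vr[B=20736/12505 E=3868672/3193777 F=3231744/1638155 G=1024/2501] → run G
t=6: vr[B=20736/12505 E=3868672/3193777 F=3231744/1638155 G=2904064/837835] → run E
t=7: vr[B=20736/12505 E=6429696/3193777 F=3231744/1638155 G=2904064/837835] → run B
t=8: vr[B=36352/12505 E=6429696/3193777 F=3231744/1638155 G=2904064/837835] → run F
t=9: vr[B=36352/12505 E=6429696/3193777 F=5792768/1638155 G=2904064/837835] → run E
t=10: vr[B=36352/12505 E=8990720/3193777 F=5792768/1638155 G=2904064/837835] → run E
t=11: vr[B=36352/12505 E=11551744/3193777 F=5792768/1638155 G=2904064/837835] → run B
t=12: vr[B=51968/12505 E=11551744/3193777 F=5792768/1638155 G=2904064/837835] → run G
t=13: vr[B=51968/12505 E=11551744/3193777 F=5792768/1638155 G=5465088/837835] → run F
t=14: vr[B=51968/12505 E=11551744/3193777 F=8353792/1638155 G=5465088/837835] → run E
t=15: vr[B=51968/12505 E=14112768/3193777 F=8353792/1638155 G=5465088/837835] → run B
t=16: vr[B=67584/12505 E=14112768/3193777 F=8353792/1638155 G=5465088/837835] → run E
t=17: vr[B=67584/12505 F=8353792/1638155 G=5465088/837835] → run F
t=18: vr[B=67584/12505 F=10914816/1638155 G=5465088/837835] → run B
t=19: vr[B=16640/2501 F=10914816/1638155 G=5465088/837835] → run G
t=20: vr[B=16640/2501 F=10914816/1638155 G=8026112/837835] → run B
t=21: vr[B=98816/12505 F=10914816/1638155 G=8026112/837835] → run F
t=22: vr[B=98816/12505 F=2695168/327631 G=8026112/837835] → run B
t=23: vr[B=114432/12505 F=2695168/327631 G=8026112/837835] → run F
t=24: vr[B=114432/12505 G=8026112/837835] → run B
t=25: vr[G=8026112/837835] → run G
t=26: vr[G=10587136/837835] → run G
t=27: vr[G=2629632/167567] → run G
t=28: vr[G=15709184/837835] → run G
t=29: (idle)
t=30: (idle)
t=31: (idle)

completion order = A, E, F, B, G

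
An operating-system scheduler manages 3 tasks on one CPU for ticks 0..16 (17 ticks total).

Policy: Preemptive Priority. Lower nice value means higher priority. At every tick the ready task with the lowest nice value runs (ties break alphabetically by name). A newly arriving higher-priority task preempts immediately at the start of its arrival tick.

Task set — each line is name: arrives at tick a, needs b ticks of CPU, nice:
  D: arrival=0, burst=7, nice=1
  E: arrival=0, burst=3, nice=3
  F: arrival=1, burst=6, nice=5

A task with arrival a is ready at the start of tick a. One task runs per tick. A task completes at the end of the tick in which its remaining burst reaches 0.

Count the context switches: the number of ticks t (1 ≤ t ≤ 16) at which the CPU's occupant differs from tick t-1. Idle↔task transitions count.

t=0: ready={D,E} → run D
t=1: ready={D,E,F} → run D
t=2: ready={D,E,F} → run D
t=3: ready={D,E,F} → run D
t=4: ready={D,E,F} → run D
t=5: ready={D,E,F} → run D
t=6: ready={D,E,F} → run D
t=7: ready={E,F} → run E
t=8: ready={E,F} → run E
t=9: ready={E,F} → run E
t=10: ready={F} → run F
t=11: ready={F} → run F
t=12: ready={F} → run F
t=13: ready={F} → run F
t=14: ready={F} → run F
t=15: ready={F} → run F
t=16: (idle)

context switches = 3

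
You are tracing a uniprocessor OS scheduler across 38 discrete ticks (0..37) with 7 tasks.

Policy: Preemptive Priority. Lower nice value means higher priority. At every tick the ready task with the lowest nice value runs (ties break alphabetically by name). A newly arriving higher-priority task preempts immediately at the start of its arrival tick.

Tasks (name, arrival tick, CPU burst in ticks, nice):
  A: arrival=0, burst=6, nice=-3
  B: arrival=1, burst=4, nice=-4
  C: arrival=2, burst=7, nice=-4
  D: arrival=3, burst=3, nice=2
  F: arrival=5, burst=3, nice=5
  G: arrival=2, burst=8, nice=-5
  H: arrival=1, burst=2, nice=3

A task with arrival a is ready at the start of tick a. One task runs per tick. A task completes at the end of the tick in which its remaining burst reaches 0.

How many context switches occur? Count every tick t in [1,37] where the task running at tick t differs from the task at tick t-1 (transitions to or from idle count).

t=0: ready={A} → run A
t=1: ready={A,B,H} → run B
t=2: ready={A,B,C,G,H} → run G
t=3: ready={A,B,C,D,G,H} → run G
t=4: ready={A,B,C,D,G,H} → run G
t=5: ready={A,B,C,D,F,G,H} → run G
t=6: ready={A,B,C,D,F,G,H} → run G
t=7: ready={A,B,C,D,F,G,H} → run G
t=8: ready={A,B,C,D,F,G,H} → run G
t=9: ready={A,B,C,D,F,G,H} → run G
t=10: ready={A,B,C,D,F,H} → run B
t=11: ready={A,B,C,D,F,H} → run B
t=12: ready={A,B,C,D,F,H} → run B
t=13: ready={A,C,D,F,H} → run C
t=14: ready={A,C,D,F,H} → run C
t=15: ready={A,C,D,F,H} → run C
t=16: ready={A,C,D,F,H} → run C
t=17: ready={A,C,D,F,H} → run C
t=18: ready={A,C,D,F,H} → run C
t=19: ready={A,C,D,F,H} → run C
t=20: ready={A,D,F,H} → run A
t=21: ready={A,D,F,H} → run A
t=22: ready={A,D,F,H} → run A
t=23: ready={A,D,F,H} → run A
t=24: ready={A,D,F,H} → run A
t=25: ready={D,F,H} → run D
t=26: ready={D,F,H} → run D
t=27: ready={D,F,H} → run D
t=28: ready={F,H} → run H
t=29: ready={F,H} → run H
t=30: ready={F} → run F
t=31: ready={F} → run F
t=32: ready={F} → run F
t=33: (idle)
t=34: (idle)
t=35: (idle)
t=36: (idle)
t=37: (idle)

context switches = 9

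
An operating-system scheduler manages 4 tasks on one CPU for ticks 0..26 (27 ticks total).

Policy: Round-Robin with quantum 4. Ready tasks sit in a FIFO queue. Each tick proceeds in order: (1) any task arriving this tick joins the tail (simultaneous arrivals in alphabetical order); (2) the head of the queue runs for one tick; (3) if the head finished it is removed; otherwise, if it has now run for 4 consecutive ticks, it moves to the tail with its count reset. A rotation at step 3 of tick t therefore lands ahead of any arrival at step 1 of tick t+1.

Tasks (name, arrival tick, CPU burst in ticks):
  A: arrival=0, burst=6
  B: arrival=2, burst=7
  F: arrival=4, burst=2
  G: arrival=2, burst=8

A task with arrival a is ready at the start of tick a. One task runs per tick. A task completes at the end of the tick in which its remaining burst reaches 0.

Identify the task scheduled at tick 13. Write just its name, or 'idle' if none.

t=0: queue=[A] q_used=0 → run A
t=1: queue=[A] q_used=1 → run A
t=2: queue=[A,B,G] q_used=2 → run A
t=3: queue=[A,B,G] q_used=3 → run A
t=4: queue=[B,G,A,F] q_used=0 → run B
t=5: queue=[B,G,A,F] q_used=1 → run B
t=6: queue=[B,G,A,F] q_used=2 → run B
t=7: queue=[B,G,A,F] q_used=3 → run B
t=8: queue=[G,A,F,B] q_used=0 → run G
t=9: queue=[G,A,F,B] q_used=1 → run G
t=10: queue=[G,A,F,B] q_used=2 → run G
t=11: queue=[G,A,F,B] q_used=3 → run G
t=12: queue=[A,F,B,G] q_used=0 → run A
t=13: queue=[A,F,B,G] q_used=1 → run A
t=14: queue=[F,B,G] q_used=0 → run F
t=15: queue=[F,B,G] q_used=1 → run F
t=16: queue=[B,G] q_used=0 → run B
t=17: queue=[B,G] q_used=1 → run B
t=18: queue=[B,G] q_used=2 → run B
t=19: queue=[G] q_used=0 → run G
t=20: queue=[G] q_used=1 → run G
t=21: queue=[G] q_used=2 → run G
t=22: queue=[G] q_used=3 → run G
t=23: (idle)
t=24: (idle)
t=25: (idle)
t=26: (idle)

running at tick 13 = A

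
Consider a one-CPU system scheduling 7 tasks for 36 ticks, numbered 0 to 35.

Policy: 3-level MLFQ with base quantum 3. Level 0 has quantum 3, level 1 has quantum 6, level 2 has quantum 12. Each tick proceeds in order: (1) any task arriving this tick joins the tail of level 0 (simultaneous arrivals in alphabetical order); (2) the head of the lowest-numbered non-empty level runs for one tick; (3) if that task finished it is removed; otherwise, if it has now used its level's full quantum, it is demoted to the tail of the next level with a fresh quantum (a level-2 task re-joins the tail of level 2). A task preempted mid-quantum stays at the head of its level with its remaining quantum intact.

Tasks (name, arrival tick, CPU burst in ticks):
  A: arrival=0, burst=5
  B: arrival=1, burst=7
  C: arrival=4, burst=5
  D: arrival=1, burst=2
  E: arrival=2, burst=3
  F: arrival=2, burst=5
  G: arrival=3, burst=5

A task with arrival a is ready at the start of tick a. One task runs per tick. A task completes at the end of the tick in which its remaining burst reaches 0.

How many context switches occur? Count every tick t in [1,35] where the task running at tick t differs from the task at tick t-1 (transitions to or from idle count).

t=0: L0/L1/L2 = A/-/- → run A
t=1: L0/L1/L2 = ABD/-/- → run A
t=2: L0/L1/L2 = ABDEF/-/- → run A
t=3: L0/L1/L2 = BDEFG/A/- → run B
t=4: L0/L1/L2 = BDEFGC/A/- → run B
t=5: L0/L1/L2 = BDEFGC/A/- → run B
t=6: L0/L1/L2 = DEFGC/AB/- → run D
t=7: L0/L1/L2 = DEFGC/AB/- → run D
t=8: L0/L1/L2 = EFGC/AB/- → run E
t=9: L0/L1/L2 = EFGC/AB/- → run E
t=10: L0/L1/L2 = EFGC/AB/- → run E
t=11: L0/L1/L2 = FGC/AB/- → run F
t=12: L0/L1/L2 = FGC/AB/- → run F
t=13: L0/L1/L2 = FGC/AB/- → run F
t=14: L0/L1/L2 = GC/ABF/- → run G
t=15: L0/L1/L2 = GC/ABF/- → run G
t=16: L0/L1/L2 = GC/ABF/- → run G
t=17: L0/L1/L2 = C/ABFG/- → run C
t=18: L0/L1/L2 = C/ABFG/- → run C
t=19: L0/L1/L2 = C/ABFG/- → run C
t=20: L0/L1/L2 = -/ABFGC/- → run A
t=21: L0/L1/L2 = -/ABFGC/- → run A
t=22: L0/L1/L2 = -/BFGC/- → run B
t=23: L0/L1/L2 = -/BFGC/- → run B
t=24: L0/L1/L2 = -/BFGC/- → run B
t=25: L0/L1/L2 = -/BFGC/- → run B
t=26: L0/L1/L2 = -/FGC/- → run F
t=27: L0/L1/L2 = -/FGC/- → run F
t=28: L0/L1/L2 = -/GC/- → run G
t=29: L0/L1/L2 = -/GC/- → run G
t=30: L0/L1/L2 = -/C/- → run C
t=31: L0/L1/L2 = -/C/- → run C
t=32: (idle)
t=33: (idle)
t=34: (idle)
t=35: (idle)

context switches = 12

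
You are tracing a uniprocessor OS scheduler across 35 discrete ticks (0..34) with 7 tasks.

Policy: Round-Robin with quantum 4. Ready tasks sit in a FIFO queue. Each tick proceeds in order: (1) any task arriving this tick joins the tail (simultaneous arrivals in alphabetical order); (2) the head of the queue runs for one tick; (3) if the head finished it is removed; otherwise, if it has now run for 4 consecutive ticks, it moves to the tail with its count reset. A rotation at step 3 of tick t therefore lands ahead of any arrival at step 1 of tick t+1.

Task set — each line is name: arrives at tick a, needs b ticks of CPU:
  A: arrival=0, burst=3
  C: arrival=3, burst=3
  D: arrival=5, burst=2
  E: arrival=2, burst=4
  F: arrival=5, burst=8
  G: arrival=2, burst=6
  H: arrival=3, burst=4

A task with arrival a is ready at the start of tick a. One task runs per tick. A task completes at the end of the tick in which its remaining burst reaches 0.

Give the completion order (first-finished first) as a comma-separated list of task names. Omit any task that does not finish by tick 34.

t=0: queue=[A] q_used=0 → run A
t=1: queue=[A] q_used=1 → run A
t=2: queue=[A,E,G] q_used=2 → run A
t=3: queue=[E,G,C,H] q_used=0 → run E
t=4: queue=[E,G,C,H] q_used=1 → run E
t=5: queue=[E,G,C,H,D,F] q_used=2 → run E
t=6: queue=[E,G,C,H,D,F] q_used=3 → run E
t=7: queue=[G,C,H,D,F] q_used=0 → run G
t=8: queue=[G,C,H,D,F] q_used=1 → run G
t=9: queue=[G,C,H,D,F] q_used=2 → run G
t=10: queue=[G,C,H,D,F] q_used=3 → run G
t=11: queue=[C,H,D,F,G] q_used=0 → run C
t=12: queue=[C,H,D,F,G] q_used=1 → run C
t=13: queue=[C,H,D,F,G] q_used=2 → run C
t=14: queue=[H,D,F,G] q_used=0 → run H
t=15: queue=[H,D,F,G] q_used=1 → run H
t=16: queue=[H,D,F,G] q_used=2 → run H
t=17: queue=[H,D,F,G] q_used=3 → run H
t=18: queue=[D,F,G] q_used=0 → run D
t=19: queue=[D,F,G] q_used=1 → run D
t=20: queue=[F,G] q_used=0 → run F
t=21: queue=[F,G] q_used=1 → run F
t=22: queue=[F,G] q_used=2 → run F
t=23: queue=[F,G] q_used=3 → run F
t=24: queue=[G,F] q_used=0 → run G
t=25: queue=[G,F] q_used=1 → run G
t=26: queue=[F] q_used=0 → run F
t=27: queue=[F] q_used=1 → run F
t=28: queue=[F] q_used=2 → run F
t=29: queue=[F] q_used=3 → run F
t=30: (idle)
t=31: (idle)
t=32: (idle)
t=33: (idle)
t=34: (idle)

completion order = A, E, C, H, D, G, F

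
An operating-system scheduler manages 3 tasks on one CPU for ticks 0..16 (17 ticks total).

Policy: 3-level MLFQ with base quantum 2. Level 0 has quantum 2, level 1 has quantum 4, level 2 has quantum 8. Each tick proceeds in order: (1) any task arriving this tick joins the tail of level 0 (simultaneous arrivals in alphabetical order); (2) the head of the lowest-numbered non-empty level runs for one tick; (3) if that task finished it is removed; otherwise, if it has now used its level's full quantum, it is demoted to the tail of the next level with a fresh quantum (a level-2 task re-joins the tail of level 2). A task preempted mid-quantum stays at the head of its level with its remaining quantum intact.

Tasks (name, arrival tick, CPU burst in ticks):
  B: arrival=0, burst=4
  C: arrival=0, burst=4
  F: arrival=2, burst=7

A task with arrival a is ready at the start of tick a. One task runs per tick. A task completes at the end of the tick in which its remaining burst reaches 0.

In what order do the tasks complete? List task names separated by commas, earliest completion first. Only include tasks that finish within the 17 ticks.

t=0: L0/L1/L2 = BC/-/- → run B
t=1: L0/L1/L2 = BC/-/- → run B
t=2: L0/L1/L2 = CF/B/- → run C
t=3: L0/L1/L2 = CF/B/- → run C
t=4: L0/L1/L2 = F/BC/- → run F
t=5: L0/L1/L2 = F/BC/- → run F
t=6: L0/L1/L2 = -/BCF/- → run B
t=7: L0/L1/L2 = -/BCF/- → run B
t=8: L0/L1/L2 = -/CF/- → run C
t=9: L0/L1/L2 = -/CF/- → run C
t=10: L0/L1/L2 = -/F/- → run F
t=11: L0/L1/L2 = -/F/- → run F
t=12: L0/L1/L2 = -/F/- → run F
t=13: L0/L1/L2 = -/F/- → run F
t=14: L0/L1/L2 = -/-/F → run F
t=15: (idle)
t=16: (idle)

completion order = B, C, F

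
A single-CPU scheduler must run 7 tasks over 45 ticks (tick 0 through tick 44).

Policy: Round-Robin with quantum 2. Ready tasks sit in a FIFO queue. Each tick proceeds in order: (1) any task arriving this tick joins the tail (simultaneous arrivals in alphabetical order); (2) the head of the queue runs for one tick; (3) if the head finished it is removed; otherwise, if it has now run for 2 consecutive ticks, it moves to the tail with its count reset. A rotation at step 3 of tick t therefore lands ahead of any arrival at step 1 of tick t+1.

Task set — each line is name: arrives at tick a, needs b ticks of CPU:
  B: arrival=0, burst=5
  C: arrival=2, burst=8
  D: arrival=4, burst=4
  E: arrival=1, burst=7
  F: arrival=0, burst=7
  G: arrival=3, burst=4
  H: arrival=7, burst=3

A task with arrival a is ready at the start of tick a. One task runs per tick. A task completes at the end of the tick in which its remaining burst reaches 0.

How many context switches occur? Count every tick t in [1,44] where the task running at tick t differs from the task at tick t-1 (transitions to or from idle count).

context switches = 21

t=0: queue=[B,F] q_used=0 → run B
t=1: queue=[B,F,E] q_used=1 → run B
t=2: queue=[F,E,B,C] q_used=0 → run F
t=3: queue=[F,E,B,C,G] q_used=1 → run F
t=4: queue=[E,B,C,G,F,D] q_used=0 → run E
t=5: queue=[E,B,C,G,F,D] q_used=1 → run E
t=6: queue=[B,C,G,F,D,E] q_used=0 → run B
t=7: queue=[B,C,G,F,D,E,H] q_used=1 → run B
t=8: queue=[C,G,F,D,E,H,B] q_used=0 → run C
t=9: queue=[C,G,F,D,E,H,B] q_used=1 → run C
t=10: queue=[G,F,D,E,H,B,C] q_used=0 → run G
t=11: queue=[G,F,D,E,H,B,C] q_used=1 → run G
t=12: queue=[F,D,E,H,B,C,G] q_used=0 → run F
t=13: queue=[F,D,E,H,B,C,G] q_used=1 → run F
t=14: queue=[D,E,H,B,C,G,F] q_used=0 → run D
t=15: queue=[D,E,H,B,C,G,F] q_used=1 → run D
t=16: queue=[E,H,B,C,G,F,D] q_used=0 → run E
t=17: queue=[E,H,B,C,G,F,D] q_used=1 → run E
t=18: queue=[H,B,C,G,F,D,E] q_used=0 → run H
t=19: queue=[H,B,C,G,F,D,E] q_used=1 → run H
t=20: queue=[B,C,G,F,D,E,H] q_used=0 → run B
t=21: queue=[C,G,F,D,E,H] q_used=0 → run C
t=22: queue=[C,G,F,D,E,H] q_used=1 → run C
t=23: queue=[G,F,D,E,H,C] q_used=0 → run G
t=24: queue=[G,F,D,E,H,C] q_used=1 → run G
t=25: queue=[F,D,E,H,C] q_used=0 → run F
t=26: queue=[F,D,E,H,C] q_used=1 → run F
t=27: queue=[D,E,H,C,F] q_used=0 → run D
t=28: queue=[D,E,H,C,F] q_used=1 → run D
t=29: queue=[E,H,C,F] q_used=0 → run E
t=30: queue=[E,H,C,F] q_used=1 → run E
t=31: queue=[H,C,F,E] q_used=0 → run H
t=32: queue=[C,F,E] q_used=0 → run C
t=33: queue=[C,F,E] q_used=1 → run C
t=34: queue=[F,E,C] q_used=0 → run F
t=35: queue=[E,C] q_used=0 → run E
t=36: queue=[C] q_used=0 → run C
t=37: queue=[C] q_used=1 → run C
t=38: (idle)
t=39: (idle)
t=40: (idle)
t=41: (idle)
t=42: (idle)
t=43: (idle)
t=44: (idle)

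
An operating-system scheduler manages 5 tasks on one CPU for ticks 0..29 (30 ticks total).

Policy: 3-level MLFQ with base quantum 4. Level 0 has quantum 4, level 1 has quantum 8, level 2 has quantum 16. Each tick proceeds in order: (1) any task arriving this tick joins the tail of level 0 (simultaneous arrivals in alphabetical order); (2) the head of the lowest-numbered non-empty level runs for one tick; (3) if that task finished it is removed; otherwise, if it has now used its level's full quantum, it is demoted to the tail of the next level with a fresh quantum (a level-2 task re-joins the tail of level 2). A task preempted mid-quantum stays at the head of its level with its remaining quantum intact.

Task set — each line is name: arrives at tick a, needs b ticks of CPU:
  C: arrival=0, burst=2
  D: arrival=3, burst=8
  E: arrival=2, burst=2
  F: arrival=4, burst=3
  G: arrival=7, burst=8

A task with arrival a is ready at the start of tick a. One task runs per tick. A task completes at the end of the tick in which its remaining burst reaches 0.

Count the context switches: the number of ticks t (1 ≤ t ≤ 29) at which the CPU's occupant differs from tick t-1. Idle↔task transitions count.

t=0: L0/L1/L2 = C/-/- → run C
t=1: L0/L1/L2 = C/-/- → run C
t=2: L0/L1/L2 = E/-/- → run E
t=3: L0/L1/L2 = ED/-/- → run E
t=4: L0/L1/L2 = DF/-/- → run D
t=5: L0/L1/L2 = DF/-/- → run D
t=6: L0/L1/L2 = DF/-/- → run D
t=7: L0/L1/L2 = DFG/-/- → run D
t=8: L0/L1/L2 = FG/D/- → run F
t=9: L0/L1/L2 = FG/D/- → run F
t=10: L0/L1/L2 = FG/D/- → run F
t=11: L0/L1/L2 = G/D/- → run G
t=12: L0/L1/L2 = G/D/- → run G
t=13: L0/L1/L2 = G/D/- → run G
t=14: L0/L1/L2 = G/D/- → run G
t=15: L0/L1/L2 = -/DG/- → run D
t=16: L0/L1/L2 = -/DG/- → run D
t=17: L0/L1/L2 = -/DG/- → run D
t=18: L0/L1/L2 = -/DG/- → run D
t=19: L0/L1/L2 = -/G/- → run G
t=20: L0/L1/L2 = -/G/- → run G
t=21: L0/L1/L2 = -/G/- → run G
t=22: L0/L1/L2 = -/G/- → run G
t=23: (idle)
t=24: (idle)
t=25: (idle)
t=26: (idle)
t=27: (idle)
t=28: (idle)
t=29: (idle)

context switches = 7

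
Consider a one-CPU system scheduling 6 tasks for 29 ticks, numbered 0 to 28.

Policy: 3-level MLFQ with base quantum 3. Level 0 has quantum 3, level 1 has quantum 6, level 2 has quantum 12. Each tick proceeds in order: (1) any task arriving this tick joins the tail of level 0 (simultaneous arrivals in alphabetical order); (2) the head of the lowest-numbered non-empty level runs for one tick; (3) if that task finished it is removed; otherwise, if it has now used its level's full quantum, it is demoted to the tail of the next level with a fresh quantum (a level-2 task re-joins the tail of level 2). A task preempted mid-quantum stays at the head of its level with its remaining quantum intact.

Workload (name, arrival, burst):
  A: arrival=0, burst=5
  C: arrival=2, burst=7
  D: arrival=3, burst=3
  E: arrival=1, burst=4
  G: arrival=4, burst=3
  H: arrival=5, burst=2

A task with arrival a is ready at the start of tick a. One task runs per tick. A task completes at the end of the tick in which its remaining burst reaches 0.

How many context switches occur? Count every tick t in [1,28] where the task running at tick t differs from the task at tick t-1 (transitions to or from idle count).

t=0: L0/L1/L2 = A/-/- → run A
t=1: L0/L1/L2 = AE/-/- → run A
t=2: L0/L1/L2 = AEC/-/- → run A
t=3: L0/L1/L2 = ECD/A/- → run E
t=4: L0/L1/L2 = ECDG/A/- → run E
t=5: L0/L1/L2 = ECDGH/A/- → run E
t=6: L0/L1/L2 = CDGH/AE/- → run C
t=7: L0/L1/L2 = CDGH/AE/- → run C
t=8: L0/L1/L2 = CDGH/AE/- → run C
t=9: L0/L1/L2 = DGH/AEC/- → run D
t=10: L0/L1/L2 = DGH/AEC/- → run D
t=11: L0/L1/L2 = DGH/AEC/- → run D
t=12: L0/L1/L2 = GH/AEC/- → run G
t=13: L0/L1/L2 = GH/AEC/- → run G
t=14: L0/L1/L2 = GH/AEC/- → run G
t=15: L0/L1/L2 = H/AEC/- → run H
t=16: L0/L1/L2 = H/AEC/- → run H
t=17: L0/L1/L2 = -/AEC/- → run A
t=18: L0/L1/L2 = -/AEC/- → run A
t=19: L0/L1/L2 = -/EC/- → run E
t=20: L0/L1/L2 = -/C/- → run C
t=21: L0/L1/L2 = -/C/- → run C
t=22: L0/L1/L2 = -/C/- → run C
t=23: L0/L1/L2 = -/C/- → run C
t=24: (idle)
t=25: (idle)
t=26: (idle)
t=27: (idle)
t=28: (idle)

context switches = 9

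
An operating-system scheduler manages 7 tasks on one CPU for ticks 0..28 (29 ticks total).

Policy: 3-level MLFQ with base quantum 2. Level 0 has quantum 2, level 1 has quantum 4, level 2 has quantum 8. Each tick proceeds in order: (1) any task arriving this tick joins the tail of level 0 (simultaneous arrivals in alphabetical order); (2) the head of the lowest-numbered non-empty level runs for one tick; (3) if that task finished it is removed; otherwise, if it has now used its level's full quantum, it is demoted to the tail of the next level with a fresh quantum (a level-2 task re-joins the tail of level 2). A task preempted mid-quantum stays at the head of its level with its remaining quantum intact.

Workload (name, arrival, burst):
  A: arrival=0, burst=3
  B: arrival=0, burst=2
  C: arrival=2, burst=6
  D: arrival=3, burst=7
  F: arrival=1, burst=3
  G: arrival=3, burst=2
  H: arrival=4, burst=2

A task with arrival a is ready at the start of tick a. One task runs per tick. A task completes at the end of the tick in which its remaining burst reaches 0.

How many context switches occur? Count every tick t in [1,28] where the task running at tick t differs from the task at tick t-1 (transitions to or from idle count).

t=0: L0/L1/L2 = AB/-/- → run A
t=1: L0/L1/L2 = ABF/-/- → run A
t=2: L0/L1/L2 = BFC/A/- → run B
t=3: L0/L1/L2 = BFCDG/A/- → run B
t=4: L0/L1/L2 = FCDGH/A/- → run F
t=5: L0/L1/L2 = FCDGH/A/- → run F
t=6: L0/L1/L2 = CDGH/AF/- → run C
t=7: L0/L1/L2 = CDGH/AF/- → run C
t=8: L0/L1/L2 = DGH/AFC/- → run D
t=9: L0/L1/L2 = DGH/AFC/- → run D
t=10: L0/L1/L2 = GH/AFCD/- → run G
t=11: L0/L1/L2 = GH/AFCD/- → run G
t=12: L0/L1/L2 = H/AFCD/- → run H
t=13: L0/L1/L2 = H/AFCD/- → run H
t=14: L0/L1/L2 = -/AFCD/- → run A
t=15: L0/L1/L2 = -/FCD/- → run F
t=16: L0/L1/L2 = -/CD/- → run C
t=17: L0/L1/L2 = -/CD/- → run C
t=18: L0/L1/L2 = -/CD/- → run C
t=19: L0/L1/L2 = -/CD/- → run C
t=20: L0/L1/L2 = -/D/- → run D
t=21: L0/L1/L2 = -/D/- → run D
t=22: L0/L1/L2 = -/D/- → run D
t=23: L0/L1/L2 = -/D/- → run D
t=24: L0/L1/L2 = -/-/D → run D
t=25: (idle)
t=26: (idle)
t=27: (idle)
t=28: (idle)

context switches = 11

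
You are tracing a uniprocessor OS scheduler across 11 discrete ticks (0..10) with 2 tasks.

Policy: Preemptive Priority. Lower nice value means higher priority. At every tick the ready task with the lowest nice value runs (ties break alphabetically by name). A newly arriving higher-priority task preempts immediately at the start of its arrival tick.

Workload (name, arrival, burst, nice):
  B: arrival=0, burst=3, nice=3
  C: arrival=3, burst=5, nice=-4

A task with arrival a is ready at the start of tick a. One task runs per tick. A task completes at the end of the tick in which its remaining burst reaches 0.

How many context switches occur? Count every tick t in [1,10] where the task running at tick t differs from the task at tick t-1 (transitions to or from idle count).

t=0: ready={B} → run B
t=1: ready={B} → run B
t=2: ready={B} → run B
t=3: ready={C} → run C
t=4: ready={C} → run C
t=5: ready={C} → run C
t=6: ready={C} → run C
t=7: ready={C} → run C
t=8: (idle)
t=9: (idle)
t=10: (idle)

context switches = 2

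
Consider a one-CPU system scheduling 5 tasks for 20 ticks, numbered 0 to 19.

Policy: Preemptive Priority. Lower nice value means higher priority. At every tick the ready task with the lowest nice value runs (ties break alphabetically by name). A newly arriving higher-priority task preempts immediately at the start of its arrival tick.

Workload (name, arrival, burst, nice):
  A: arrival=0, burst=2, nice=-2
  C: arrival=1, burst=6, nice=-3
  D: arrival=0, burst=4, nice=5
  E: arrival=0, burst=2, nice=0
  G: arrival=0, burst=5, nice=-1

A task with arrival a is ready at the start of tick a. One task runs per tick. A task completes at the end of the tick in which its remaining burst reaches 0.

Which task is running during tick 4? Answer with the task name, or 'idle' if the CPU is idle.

running at tick 4 = C

t=0: ready={A,D,E,G} → run A
t=1: ready={A,C,D,E,G} → run C
t=2: ready={A,C,D,E,G} → run C
t=3: ready={A,C,D,E,G} → run C
t=4: ready={A,C,D,E,G} → run C
t=5: ready={A,C,D,E,G} → run C
t=6: ready={A,C,D,E,G} → run C
t=7: ready={A,D,E,G} → run A
t=8: ready={D,E,G} → run G
t=9: ready={D,E,G} → run G
t=10: ready={D,E,G} → run G
t=11: ready={D,E,G} → run G
t=12: ready={D,E,G} → run G
t=13: ready={D,E} → run E
t=14: ready={D,E} → run E
t=15: ready={D} → run D
t=16: ready={D} → run D
t=17: ready={D} → run D
t=18: ready={D} → run D
t=19: (idle)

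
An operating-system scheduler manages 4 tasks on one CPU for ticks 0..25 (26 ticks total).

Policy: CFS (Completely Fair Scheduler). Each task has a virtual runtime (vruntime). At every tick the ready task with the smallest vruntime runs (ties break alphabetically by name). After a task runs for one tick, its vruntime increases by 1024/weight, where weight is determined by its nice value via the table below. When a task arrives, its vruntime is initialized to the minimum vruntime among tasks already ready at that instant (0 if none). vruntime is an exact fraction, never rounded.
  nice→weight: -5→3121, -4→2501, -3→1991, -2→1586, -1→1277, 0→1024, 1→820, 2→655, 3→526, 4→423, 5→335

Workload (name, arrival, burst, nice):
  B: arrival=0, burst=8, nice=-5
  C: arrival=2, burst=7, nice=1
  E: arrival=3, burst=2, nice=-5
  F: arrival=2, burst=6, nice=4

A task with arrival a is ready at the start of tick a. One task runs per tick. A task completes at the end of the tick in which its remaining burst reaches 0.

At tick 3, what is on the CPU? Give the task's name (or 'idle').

running at tick 3 = C

t=0: vr[B=0] → run B
t=1: vr[B=1024/3121] → run B
t=2: vr[B=2048/3121 C=2048/3121 F=2048/3121] → run B
t=3: vr[B=3072/3121 C=2048/3121 E=2048/3121 F=2048/3121] → run C
t=4: vr[B=3072/3121 C=1218816/639805 E=2048/3121 F=2048/3121] → run E
t=5: vr[B=3072/3121 C=1218816/639805 E=3072/3121 F=2048/3121] → run F
t=6: vr[B=3072/3121 C=1218816/639805 E=3072/3121 F=4062208/1320183] → run B
t=7: vr[B=4096/3121 C=1218816/639805 E=3072/3121 F=4062208/1320183] → run E
t=8: vr[B=4096/3121 C=1218816/639805 F=4062208/1320183] → run B
t=9: vr[B=5120/3121 C=1218816/639805 F=4062208/1320183] → run B
t=10: vr[B=6144/3121 C=1218816/639805 F=4062208/1320183] → run C
t=11: vr[B=6144/3121 C=2017792/639805 F=4062208/1320183] → run B
t=12: vr[B=7168/3121 C=2017792/639805 F=4062208/1320183] → run B
t=13: vr[C=2017792/639805 F=4062208/1320183] → run F
t=14: vr[C=2017792/639805 F=7258112/1320183] → run C
t=15: vr[C=2816768/639805 F=7258112/1320183] → run C
t=16: vr[C=3615744/639805 F=7258112/1320183] → run F
t=17: vr[C=3615744/639805 F=3484672/440061] → run C
t=18: vr[C=882944/127961 F=3484672/440061] → run C
t=19: vr[C=5213696/639805 F=3484672/440061] → run F
t=20: vr[C=5213696/639805 F=13649920/1320183] → run C
t=21: vr[F=13649920/1320183] → run F
t=22: vr[F=16845824/1320183] → run F
t=23: (idle)
t=24: (idle)
t=25: (idle)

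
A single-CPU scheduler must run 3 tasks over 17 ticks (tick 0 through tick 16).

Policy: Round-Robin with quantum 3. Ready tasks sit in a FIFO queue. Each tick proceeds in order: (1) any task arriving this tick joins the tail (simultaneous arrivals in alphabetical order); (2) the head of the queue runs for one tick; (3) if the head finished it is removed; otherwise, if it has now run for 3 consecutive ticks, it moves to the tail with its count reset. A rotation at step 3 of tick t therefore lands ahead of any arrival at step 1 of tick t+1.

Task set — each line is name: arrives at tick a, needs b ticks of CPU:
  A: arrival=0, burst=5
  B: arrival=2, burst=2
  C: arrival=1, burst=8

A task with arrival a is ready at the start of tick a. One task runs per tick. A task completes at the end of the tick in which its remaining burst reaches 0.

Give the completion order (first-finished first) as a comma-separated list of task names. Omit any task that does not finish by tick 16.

t=0: queue=[A] q_used=0 → run A
t=1: queue=[A,C] q_used=1 → run A
t=2: queue=[A,C,B] q_used=2 → run A
t=3: queue=[C,B,A] q_used=0 → run C
t=4: queue=[C,B,A] q_used=1 → run C
t=5: queue=[C,B,A] q_used=2 → run C
t=6: queue=[B,A,C] q_used=0 → run B
t=7: queue=[B,A,C] q_used=1 → run B
t=8: queue=[A,C] q_used=0 → run A
t=9: queue=[A,C] q_used=1 → run A
t=10: queue=[C] q_used=0 → run C
t=11: queue=[C] q_used=1 → run C
t=12: queue=[C] q_used=2 → run C
t=13: queue=[C] q_used=0 → run C
t=14: queue=[C] q_used=1 → run C
t=15: (idle)
t=16: (idle)

completion order = B, A, C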